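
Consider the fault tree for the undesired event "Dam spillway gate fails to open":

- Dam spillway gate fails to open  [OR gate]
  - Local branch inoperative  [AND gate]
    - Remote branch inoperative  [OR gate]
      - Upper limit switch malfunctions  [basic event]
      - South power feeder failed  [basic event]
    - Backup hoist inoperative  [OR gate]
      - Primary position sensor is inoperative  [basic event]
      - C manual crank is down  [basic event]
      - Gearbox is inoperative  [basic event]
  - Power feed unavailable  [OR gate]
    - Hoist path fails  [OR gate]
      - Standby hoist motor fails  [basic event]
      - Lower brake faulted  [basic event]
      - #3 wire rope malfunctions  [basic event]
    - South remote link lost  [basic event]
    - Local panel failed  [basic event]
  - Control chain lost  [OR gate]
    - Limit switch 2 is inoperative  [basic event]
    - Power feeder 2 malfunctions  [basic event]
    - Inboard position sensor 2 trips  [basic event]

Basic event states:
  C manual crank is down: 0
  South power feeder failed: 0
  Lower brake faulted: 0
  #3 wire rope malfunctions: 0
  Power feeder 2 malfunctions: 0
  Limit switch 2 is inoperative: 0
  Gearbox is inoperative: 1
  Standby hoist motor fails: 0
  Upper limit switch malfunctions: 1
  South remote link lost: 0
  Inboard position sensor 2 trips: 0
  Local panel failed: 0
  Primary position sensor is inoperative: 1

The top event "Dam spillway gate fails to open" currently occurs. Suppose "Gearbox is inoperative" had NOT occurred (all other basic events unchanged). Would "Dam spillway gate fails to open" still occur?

Yes

Counterfactual: set "Gearbox is inoperative" to not occurred.
Remote branch inoperative [OR]: Upper limit switch malfunctions=occurs, South power feeder failed=not → at least one input occurs → occurs.
Backup hoist inoperative [OR]: Primary position sensor is inoperative=occurs, C manual crank is down=not, Gearbox is inoperative=not → at least one input occurs → occurs.
Local branch inoperative [AND]: Remote branch inoperative=occurs, Backup hoist inoperative=occurs → all inputs occur → occurs.
Hoist path fails [OR]: Standby hoist motor fails=not, Lower brake faulted=not, #3 wire rope malfunctions=not → no input occurs → does not occur.
Power feed unavailable [OR]: Hoist path fails=not, South remote link lost=not, Local panel failed=not → no input occurs → does not occur.
Control chain lost [OR]: Limit switch 2 is inoperative=not, Power feeder 2 malfunctions=not, Inboard position sensor 2 trips=not → no input occurs → does not occur.
Dam spillway gate fails to open [OR]: Local branch inoperative=occurs, Power feed unavailable=not, Control chain lost=not → at least one input occurs → occurs.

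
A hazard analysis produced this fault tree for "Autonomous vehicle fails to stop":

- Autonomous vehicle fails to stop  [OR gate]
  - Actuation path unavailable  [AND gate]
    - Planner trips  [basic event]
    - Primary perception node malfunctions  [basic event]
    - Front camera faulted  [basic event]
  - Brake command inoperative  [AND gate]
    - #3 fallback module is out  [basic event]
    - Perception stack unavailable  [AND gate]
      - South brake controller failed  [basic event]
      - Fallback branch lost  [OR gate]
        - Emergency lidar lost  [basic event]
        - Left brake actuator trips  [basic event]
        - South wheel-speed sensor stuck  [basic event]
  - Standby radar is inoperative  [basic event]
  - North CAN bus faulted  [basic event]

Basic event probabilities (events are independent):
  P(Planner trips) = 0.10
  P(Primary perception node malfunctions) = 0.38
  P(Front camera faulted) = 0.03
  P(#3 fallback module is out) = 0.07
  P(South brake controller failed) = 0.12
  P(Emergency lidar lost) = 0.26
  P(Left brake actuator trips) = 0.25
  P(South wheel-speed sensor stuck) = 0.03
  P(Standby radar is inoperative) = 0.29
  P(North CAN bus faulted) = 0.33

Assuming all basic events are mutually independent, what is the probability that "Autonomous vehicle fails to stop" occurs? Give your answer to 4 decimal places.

0.5267

P(Actuation path unavailable) [AND] = 0.10 × 0.38 × 0.03 = 0.001140
P(Fallback branch lost) [OR] = 1 − (1−0.26) × (1−0.25) × (1−0.03) = 0.461650
P(Perception stack unavailable) [AND] = 0.12 × 0.461650 = 0.055398
P(Brake command inoperative) [AND] = 0.07 × 0.055398 = 0.003878
P(Autonomous vehicle fails to stop) [OR] = 1 − (1−0.001140) × (1−0.003878) × (1−0.29) × (1−0.33) = 0.526685
Rounded to 4 decimal places: P(Autonomous vehicle fails to stop) ≈ 0.5267.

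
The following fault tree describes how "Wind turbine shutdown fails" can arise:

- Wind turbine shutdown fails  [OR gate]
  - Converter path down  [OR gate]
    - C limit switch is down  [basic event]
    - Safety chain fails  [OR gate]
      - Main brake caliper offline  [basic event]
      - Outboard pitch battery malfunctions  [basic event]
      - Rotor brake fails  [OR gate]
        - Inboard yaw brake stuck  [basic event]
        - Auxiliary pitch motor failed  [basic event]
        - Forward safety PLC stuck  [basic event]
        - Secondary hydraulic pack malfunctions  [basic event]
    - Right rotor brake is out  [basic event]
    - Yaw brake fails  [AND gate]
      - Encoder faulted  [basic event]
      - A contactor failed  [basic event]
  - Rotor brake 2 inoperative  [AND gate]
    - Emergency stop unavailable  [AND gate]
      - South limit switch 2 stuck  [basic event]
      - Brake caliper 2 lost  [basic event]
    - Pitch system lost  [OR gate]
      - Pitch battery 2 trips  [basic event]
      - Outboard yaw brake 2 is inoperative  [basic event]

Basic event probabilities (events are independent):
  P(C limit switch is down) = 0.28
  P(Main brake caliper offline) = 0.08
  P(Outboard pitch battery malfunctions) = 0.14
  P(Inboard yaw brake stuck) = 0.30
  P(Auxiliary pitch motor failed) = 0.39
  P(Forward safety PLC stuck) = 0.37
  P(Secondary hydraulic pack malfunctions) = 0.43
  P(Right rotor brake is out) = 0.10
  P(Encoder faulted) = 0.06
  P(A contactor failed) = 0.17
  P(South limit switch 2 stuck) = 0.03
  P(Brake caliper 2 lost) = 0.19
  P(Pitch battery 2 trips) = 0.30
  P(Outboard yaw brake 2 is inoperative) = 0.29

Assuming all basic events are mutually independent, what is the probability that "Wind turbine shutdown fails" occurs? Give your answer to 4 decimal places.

P(Rotor brake fails) [OR] = 1 − (1−0.30) × (1−0.39) × (1−0.37) × (1−0.43) = 0.846664
P(Safety chain fails) [OR] = 1 − (1−0.08) × (1−0.14) × (1−0.846664) = 0.878681
P(Yaw brake fails) [AND] = 0.06 × 0.17 = 0.010200
P(Converter path down) [OR] = 1 − (1−0.28) × (1−0.878681) × (1−0.10) × (1−0.010200) = 0.922187
P(Emergency stop unavailable) [AND] = 0.03 × 0.19 = 0.005700
P(Pitch system lost) [OR] = 1 − (1−0.30) × (1−0.29) = 0.503000
P(Rotor brake 2 inoperative) [AND] = 0.005700 × 0.503000 = 0.002867
P(Wind turbine shutdown fails) [OR] = 1 − (1−0.922187) × (1−0.002867) = 0.922410
Rounded to 4 decimal places: P(Wind turbine shutdown fails) ≈ 0.9224.

0.9224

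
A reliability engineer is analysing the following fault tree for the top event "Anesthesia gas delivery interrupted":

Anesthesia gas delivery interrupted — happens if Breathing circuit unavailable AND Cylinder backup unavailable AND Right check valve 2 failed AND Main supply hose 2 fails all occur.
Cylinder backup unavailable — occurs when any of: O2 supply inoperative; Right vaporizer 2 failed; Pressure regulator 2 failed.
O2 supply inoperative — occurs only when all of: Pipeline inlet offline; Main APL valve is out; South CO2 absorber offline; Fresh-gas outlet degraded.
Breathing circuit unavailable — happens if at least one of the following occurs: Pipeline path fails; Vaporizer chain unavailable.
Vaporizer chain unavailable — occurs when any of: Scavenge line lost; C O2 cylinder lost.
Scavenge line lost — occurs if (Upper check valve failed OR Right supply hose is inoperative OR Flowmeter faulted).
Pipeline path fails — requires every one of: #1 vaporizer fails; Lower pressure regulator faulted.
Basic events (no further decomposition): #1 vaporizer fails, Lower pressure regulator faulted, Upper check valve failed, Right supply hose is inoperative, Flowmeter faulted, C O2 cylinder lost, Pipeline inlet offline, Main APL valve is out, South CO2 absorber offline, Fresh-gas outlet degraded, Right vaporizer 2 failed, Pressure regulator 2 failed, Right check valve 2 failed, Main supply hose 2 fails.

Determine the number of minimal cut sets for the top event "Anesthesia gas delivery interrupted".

15

Pipeline path fails [AND]: one cut set from each child combined → 1 × 1 = 1 cut set(s).
Scavenge line lost [OR]: union of children's cut sets → 3 cut set(s).
Vaporizer chain unavailable [OR]: union of children's cut sets → 4 cut set(s).
Breathing circuit unavailable [OR]: union of children's cut sets → 5 cut set(s).
O2 supply inoperative [AND]: one cut set from each child combined → 1 × 1 × 1 × 1 = 1 cut set(s).
Cylinder backup unavailable [OR]: union of children's cut sets → 3 cut set(s).
Anesthesia gas delivery interrupted [AND]: one cut set from each child combined → 5 × 3 × 1 × 1 = 15 cut set(s).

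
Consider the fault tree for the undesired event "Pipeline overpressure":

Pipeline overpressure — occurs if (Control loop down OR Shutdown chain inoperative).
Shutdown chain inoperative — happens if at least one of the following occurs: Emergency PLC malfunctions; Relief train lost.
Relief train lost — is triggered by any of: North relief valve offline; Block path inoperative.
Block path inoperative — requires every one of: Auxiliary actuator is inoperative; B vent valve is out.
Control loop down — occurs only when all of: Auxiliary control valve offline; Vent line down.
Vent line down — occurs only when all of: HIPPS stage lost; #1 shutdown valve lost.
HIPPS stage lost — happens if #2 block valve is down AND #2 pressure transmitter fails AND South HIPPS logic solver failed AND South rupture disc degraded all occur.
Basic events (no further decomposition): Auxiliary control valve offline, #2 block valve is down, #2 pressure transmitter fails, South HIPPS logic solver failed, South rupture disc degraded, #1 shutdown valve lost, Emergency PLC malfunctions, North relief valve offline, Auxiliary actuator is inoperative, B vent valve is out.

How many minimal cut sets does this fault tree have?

4

HIPPS stage lost [AND]: one cut set from each child combined → 1 × 1 × 1 × 1 = 1 cut set(s).
Vent line down [AND]: one cut set from each child combined → 1 × 1 = 1 cut set(s).
Control loop down [AND]: one cut set from each child combined → 1 × 1 = 1 cut set(s).
Block path inoperative [AND]: one cut set from each child combined → 1 × 1 = 1 cut set(s).
Relief train lost [OR]: union of children's cut sets → 2 cut set(s).
Shutdown chain inoperative [OR]: union of children's cut sets → 3 cut set(s).
Pipeline overpressure [OR]: union of children's cut sets → 4 cut set(s).
Minimal cut sets: {#1 shutdown valve lost, #2 block valve is down, #2 pressure transmitter fails, Auxiliary control valve offline, South HIPPS logic solver failed, South rupture disc degraded}; {Emergency PLC malfunctions}; {North relief valve offline}; {Auxiliary actuator is inoperative, B vent valve is out}.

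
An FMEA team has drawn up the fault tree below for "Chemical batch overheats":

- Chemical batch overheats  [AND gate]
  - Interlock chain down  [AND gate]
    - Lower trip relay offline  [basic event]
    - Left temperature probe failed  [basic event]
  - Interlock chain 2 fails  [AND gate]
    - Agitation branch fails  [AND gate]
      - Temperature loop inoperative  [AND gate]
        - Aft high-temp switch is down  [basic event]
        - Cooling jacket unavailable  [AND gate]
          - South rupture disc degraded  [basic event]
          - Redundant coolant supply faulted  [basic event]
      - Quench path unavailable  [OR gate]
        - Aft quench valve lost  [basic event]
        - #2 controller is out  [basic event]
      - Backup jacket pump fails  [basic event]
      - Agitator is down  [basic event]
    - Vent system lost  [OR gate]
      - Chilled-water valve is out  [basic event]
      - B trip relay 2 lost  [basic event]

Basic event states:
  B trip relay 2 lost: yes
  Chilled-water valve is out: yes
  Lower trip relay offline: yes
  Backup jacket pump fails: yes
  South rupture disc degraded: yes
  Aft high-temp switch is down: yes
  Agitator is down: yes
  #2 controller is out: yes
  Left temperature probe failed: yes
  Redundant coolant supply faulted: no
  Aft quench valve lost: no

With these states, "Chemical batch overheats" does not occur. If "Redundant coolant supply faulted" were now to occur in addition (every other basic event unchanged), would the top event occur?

Yes

Counterfactual: set "Redundant coolant supply faulted" to occurred.
Interlock chain down [AND]: Lower trip relay offline=occurs, Left temperature probe failed=occurs → all inputs occur → occurs.
Cooling jacket unavailable [AND]: South rupture disc degraded=occurs, Redundant coolant supply faulted=occurs → all inputs occur → occurs.
Temperature loop inoperative [AND]: Aft high-temp switch is down=occurs, Cooling jacket unavailable=occurs → all inputs occur → occurs.
Quench path unavailable [OR]: Aft quench valve lost=not, #2 controller is out=occurs → at least one input occurs → occurs.
Agitation branch fails [AND]: Temperature loop inoperative=occurs, Quench path unavailable=occurs, Backup jacket pump fails=occurs, Agitator is down=occurs → all inputs occur → occurs.
Vent system lost [OR]: Chilled-water valve is out=occurs, B trip relay 2 lost=occurs → at least one input occurs → occurs.
Interlock chain 2 fails [AND]: Agitation branch fails=occurs, Vent system lost=occurs → all inputs occur → occurs.
Chemical batch overheats [AND]: Interlock chain down=occurs, Interlock chain 2 fails=occurs → all inputs occur → occurs.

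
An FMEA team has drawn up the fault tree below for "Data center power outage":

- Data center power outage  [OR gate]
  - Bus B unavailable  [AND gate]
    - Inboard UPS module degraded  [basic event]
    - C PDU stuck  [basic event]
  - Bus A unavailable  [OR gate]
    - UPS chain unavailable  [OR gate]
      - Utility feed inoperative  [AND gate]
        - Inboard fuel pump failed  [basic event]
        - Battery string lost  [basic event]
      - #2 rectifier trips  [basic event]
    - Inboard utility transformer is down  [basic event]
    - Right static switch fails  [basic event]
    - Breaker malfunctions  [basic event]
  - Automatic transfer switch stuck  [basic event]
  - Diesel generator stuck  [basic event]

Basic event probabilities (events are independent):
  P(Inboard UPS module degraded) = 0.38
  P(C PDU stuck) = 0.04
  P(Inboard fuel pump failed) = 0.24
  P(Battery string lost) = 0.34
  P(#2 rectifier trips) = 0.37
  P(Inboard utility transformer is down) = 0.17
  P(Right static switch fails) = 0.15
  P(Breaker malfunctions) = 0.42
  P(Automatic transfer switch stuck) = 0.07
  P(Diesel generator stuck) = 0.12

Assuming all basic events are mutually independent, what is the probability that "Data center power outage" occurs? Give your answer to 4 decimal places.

P(Bus B unavailable) [AND] = 0.38 × 0.04 = 0.015200
P(Utility feed inoperative) [AND] = 0.24 × 0.34 = 0.081600
P(UPS chain unavailable) [OR] = 1 − (1−0.081600) × (1−0.37) = 0.421408
P(Bus A unavailable) [OR] = 1 − (1−0.421408) × (1−0.17) × (1−0.15) × (1−0.42) = 0.763246
P(Data center power outage) [OR] = 1 − (1−0.015200) × (1−0.763246) × (1−0.07) × (1−0.12) = 0.809186
Rounded to 4 decimal places: P(Data center power outage) ≈ 0.8092.

0.8092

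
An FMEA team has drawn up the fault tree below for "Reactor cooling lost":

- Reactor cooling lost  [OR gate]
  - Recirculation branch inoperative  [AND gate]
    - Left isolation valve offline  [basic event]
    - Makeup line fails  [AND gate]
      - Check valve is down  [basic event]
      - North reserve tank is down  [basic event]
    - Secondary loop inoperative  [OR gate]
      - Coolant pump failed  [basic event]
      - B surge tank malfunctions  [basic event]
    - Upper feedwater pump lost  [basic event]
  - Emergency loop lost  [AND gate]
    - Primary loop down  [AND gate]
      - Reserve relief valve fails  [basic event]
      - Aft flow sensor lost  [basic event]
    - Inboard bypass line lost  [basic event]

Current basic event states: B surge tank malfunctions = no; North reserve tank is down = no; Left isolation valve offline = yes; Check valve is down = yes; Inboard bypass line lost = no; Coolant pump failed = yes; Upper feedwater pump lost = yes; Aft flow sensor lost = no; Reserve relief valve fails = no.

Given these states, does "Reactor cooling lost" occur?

Makeup line fails [AND]: Check valve is down=occurs, North reserve tank is down=not → not all inputs occur → does not occur.
Secondary loop inoperative [OR]: Coolant pump failed=occurs, B surge tank malfunctions=not → at least one input occurs → occurs.
Recirculation branch inoperative [AND]: Left isolation valve offline=occurs, Makeup line fails=not, Secondary loop inoperative=occurs, Upper feedwater pump lost=occurs → not all inputs occur → does not occur.
Primary loop down [AND]: Reserve relief valve fails=not, Aft flow sensor lost=not → not all inputs occur → does not occur.
Emergency loop lost [AND]: Primary loop down=not, Inboard bypass line lost=not → not all inputs occur → does not occur.
Reactor cooling lost [OR]: Recirculation branch inoperative=not, Emergency loop lost=not → no input occurs → does not occur.

No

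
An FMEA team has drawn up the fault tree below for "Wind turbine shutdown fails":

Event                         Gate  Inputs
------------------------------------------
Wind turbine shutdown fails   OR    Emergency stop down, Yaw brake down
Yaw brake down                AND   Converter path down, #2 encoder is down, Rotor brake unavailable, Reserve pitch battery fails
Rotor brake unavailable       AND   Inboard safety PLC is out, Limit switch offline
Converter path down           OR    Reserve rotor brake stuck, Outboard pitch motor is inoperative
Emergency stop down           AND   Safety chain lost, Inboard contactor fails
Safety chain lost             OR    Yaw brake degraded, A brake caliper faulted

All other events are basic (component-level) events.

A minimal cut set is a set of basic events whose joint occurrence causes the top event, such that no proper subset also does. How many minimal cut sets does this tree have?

4

Safety chain lost [OR]: union of children's cut sets → 2 cut set(s).
Emergency stop down [AND]: one cut set from each child combined → 2 × 1 = 2 cut set(s).
Converter path down [OR]: union of children's cut sets → 2 cut set(s).
Rotor brake unavailable [AND]: one cut set from each child combined → 1 × 1 = 1 cut set(s).
Yaw brake down [AND]: one cut set from each child combined → 2 × 1 × 1 × 1 = 2 cut set(s).
Wind turbine shutdown fails [OR]: union of children's cut sets → 4 cut set(s).
Minimal cut sets: {Inboard contactor fails, Yaw brake degraded}; {A brake caliper faulted, Inboard contactor fails}; {#2 encoder is down, Inboard safety PLC is out, Limit switch offline, Reserve pitch battery fails, Reserve rotor brake stuck}; {#2 encoder is down, Inboard safety PLC is out, Limit switch offline, Outboard pitch motor is inoperative, Reserve pitch battery fails}.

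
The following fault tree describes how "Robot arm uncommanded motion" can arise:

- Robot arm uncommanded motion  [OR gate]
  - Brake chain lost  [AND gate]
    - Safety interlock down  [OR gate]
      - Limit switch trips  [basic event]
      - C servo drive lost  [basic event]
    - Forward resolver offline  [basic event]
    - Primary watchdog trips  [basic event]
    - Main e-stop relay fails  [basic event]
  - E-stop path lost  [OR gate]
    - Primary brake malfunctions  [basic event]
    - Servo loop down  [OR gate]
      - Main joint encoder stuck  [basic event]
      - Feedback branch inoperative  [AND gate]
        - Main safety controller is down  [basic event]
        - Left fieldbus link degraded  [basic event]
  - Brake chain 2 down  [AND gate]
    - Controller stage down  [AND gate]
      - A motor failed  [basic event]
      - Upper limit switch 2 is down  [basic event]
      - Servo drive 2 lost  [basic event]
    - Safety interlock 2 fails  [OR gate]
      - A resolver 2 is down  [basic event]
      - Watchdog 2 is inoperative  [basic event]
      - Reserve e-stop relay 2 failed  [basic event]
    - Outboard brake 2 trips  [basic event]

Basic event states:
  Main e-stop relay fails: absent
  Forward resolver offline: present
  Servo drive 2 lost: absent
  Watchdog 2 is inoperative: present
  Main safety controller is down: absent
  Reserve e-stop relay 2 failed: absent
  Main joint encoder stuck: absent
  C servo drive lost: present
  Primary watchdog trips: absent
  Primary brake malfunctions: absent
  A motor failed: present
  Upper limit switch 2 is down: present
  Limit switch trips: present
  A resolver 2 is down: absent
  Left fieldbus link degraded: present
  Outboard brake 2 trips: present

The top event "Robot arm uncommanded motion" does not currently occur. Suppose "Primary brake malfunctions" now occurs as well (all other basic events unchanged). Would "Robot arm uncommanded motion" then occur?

Counterfactual: set "Primary brake malfunctions" to occurred.
Safety interlock down [OR]: Limit switch trips=occurs, C servo drive lost=occurs → at least one input occurs → occurs.
Brake chain lost [AND]: Safety interlock down=occurs, Forward resolver offline=occurs, Primary watchdog trips=not, Main e-stop relay fails=not → not all inputs occur → does not occur.
Feedback branch inoperative [AND]: Main safety controller is down=not, Left fieldbus link degraded=occurs → not all inputs occur → does not occur.
Servo loop down [OR]: Main joint encoder stuck=not, Feedback branch inoperative=not → no input occurs → does not occur.
E-stop path lost [OR]: Primary brake malfunctions=occurs, Servo loop down=not → at least one input occurs → occurs.
Controller stage down [AND]: A motor failed=occurs, Upper limit switch 2 is down=occurs, Servo drive 2 lost=not → not all inputs occur → does not occur.
Safety interlock 2 fails [OR]: A resolver 2 is down=not, Watchdog 2 is inoperative=occurs, Reserve e-stop relay 2 failed=not → at least one input occurs → occurs.
Brake chain 2 down [AND]: Controller stage down=not, Safety interlock 2 fails=occurs, Outboard brake 2 trips=occurs → not all inputs occur → does not occur.
Robot arm uncommanded motion [OR]: Brake chain lost=not, E-stop path lost=occurs, Brake chain 2 down=not → at least one input occurs → occurs.

Yes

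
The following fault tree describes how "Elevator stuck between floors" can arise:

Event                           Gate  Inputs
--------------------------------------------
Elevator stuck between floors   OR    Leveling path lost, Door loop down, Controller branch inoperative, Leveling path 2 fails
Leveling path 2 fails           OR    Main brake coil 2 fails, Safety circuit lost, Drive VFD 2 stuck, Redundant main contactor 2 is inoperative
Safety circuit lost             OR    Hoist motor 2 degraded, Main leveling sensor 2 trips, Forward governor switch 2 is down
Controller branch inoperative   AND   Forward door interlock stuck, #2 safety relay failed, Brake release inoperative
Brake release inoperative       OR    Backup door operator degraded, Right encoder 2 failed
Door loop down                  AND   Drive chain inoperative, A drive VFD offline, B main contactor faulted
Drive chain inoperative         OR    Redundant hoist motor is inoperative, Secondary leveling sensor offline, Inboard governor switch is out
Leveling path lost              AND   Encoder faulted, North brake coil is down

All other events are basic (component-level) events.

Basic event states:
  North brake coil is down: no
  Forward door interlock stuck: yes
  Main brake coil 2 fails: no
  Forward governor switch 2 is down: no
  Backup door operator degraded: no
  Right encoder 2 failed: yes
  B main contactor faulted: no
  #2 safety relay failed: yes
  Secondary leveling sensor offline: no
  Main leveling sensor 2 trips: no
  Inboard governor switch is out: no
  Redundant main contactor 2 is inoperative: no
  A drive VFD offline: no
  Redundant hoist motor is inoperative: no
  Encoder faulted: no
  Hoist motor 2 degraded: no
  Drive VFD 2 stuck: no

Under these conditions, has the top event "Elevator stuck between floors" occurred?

Yes

Leveling path lost [AND]: Encoder faulted=not, North brake coil is down=not → not all inputs occur → does not occur.
Drive chain inoperative [OR]: Redundant hoist motor is inoperative=not, Secondary leveling sensor offline=not, Inboard governor switch is out=not → no input occurs → does not occur.
Door loop down [AND]: Drive chain inoperative=not, A drive VFD offline=not, B main contactor faulted=not → not all inputs occur → does not occur.
Brake release inoperative [OR]: Backup door operator degraded=not, Right encoder 2 failed=occurs → at least one input occurs → occurs.
Controller branch inoperative [AND]: Forward door interlock stuck=occurs, #2 safety relay failed=occurs, Brake release inoperative=occurs → all inputs occur → occurs.
Safety circuit lost [OR]: Hoist motor 2 degraded=not, Main leveling sensor 2 trips=not, Forward governor switch 2 is down=not → no input occurs → does not occur.
Leveling path 2 fails [OR]: Main brake coil 2 fails=not, Safety circuit lost=not, Drive VFD 2 stuck=not, Redundant main contactor 2 is inoperative=not → no input occurs → does not occur.
Elevator stuck between floors [OR]: Leveling path lost=not, Door loop down=not, Controller branch inoperative=occurs, Leveling path 2 fails=not → at least one input occurs → occurs.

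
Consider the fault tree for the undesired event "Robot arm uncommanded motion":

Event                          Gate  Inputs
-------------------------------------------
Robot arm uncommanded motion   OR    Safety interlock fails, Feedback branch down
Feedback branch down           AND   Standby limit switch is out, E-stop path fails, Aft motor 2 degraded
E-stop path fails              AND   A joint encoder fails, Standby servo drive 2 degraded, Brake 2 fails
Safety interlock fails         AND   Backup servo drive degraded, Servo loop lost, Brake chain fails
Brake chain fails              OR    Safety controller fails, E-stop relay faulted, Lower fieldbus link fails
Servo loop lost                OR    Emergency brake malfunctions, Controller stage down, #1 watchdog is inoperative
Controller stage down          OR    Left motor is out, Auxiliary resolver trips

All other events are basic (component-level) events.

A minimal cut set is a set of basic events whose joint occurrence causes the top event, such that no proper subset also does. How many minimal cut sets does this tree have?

Controller stage down [OR]: union of children's cut sets → 2 cut set(s).
Servo loop lost [OR]: union of children's cut sets → 4 cut set(s).
Brake chain fails [OR]: union of children's cut sets → 3 cut set(s).
Safety interlock fails [AND]: one cut set from each child combined → 1 × 4 × 3 = 12 cut set(s).
E-stop path fails [AND]: one cut set from each child combined → 1 × 1 × 1 = 1 cut set(s).
Feedback branch down [AND]: one cut set from each child combined → 1 × 1 × 1 = 1 cut set(s).
Robot arm uncommanded motion [OR]: union of children's cut sets → 13 cut set(s).

13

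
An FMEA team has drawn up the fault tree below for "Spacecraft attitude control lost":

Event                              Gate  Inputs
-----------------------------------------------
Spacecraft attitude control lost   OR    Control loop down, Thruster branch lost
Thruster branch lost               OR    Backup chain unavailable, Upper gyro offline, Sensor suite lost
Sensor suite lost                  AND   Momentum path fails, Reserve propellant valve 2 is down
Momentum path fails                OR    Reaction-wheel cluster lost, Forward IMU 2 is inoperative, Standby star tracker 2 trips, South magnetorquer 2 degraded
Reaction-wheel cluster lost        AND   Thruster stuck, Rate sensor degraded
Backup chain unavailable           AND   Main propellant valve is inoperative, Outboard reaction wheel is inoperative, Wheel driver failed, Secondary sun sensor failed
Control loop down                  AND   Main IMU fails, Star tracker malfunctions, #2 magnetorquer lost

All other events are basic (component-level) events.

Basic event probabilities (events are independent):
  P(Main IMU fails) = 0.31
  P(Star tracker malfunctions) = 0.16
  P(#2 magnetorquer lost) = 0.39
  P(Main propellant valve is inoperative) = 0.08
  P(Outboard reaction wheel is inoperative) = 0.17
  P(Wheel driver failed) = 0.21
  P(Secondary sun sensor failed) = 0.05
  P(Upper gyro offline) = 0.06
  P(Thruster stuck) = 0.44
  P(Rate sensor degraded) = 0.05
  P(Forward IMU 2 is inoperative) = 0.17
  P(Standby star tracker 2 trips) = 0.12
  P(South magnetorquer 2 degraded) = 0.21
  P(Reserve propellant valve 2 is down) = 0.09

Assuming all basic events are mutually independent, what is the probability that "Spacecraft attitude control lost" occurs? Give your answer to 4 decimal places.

0.1145

P(Control loop down) [AND] = 0.31 × 0.16 × 0.39 = 0.019344
P(Backup chain unavailable) [AND] = 0.08 × 0.17 × 0.21 × 0.05 = 0.000143
P(Reaction-wheel cluster lost) [AND] = 0.44 × 0.05 = 0.022000
P(Momentum path fails) [OR] = 1 − (1−0.022000) × (1−0.17) × (1−0.12) × (1−0.21) = 0.435678
P(Sensor suite lost) [AND] = 0.435678 × 0.09 = 0.039211
P(Thruster branch lost) [OR] = 1 − (1−0.000143) × (1−0.06) × (1−0.039211) = 0.096987
P(Spacecraft attitude control lost) [OR] = 1 − (1−0.019344) × (1−0.096987) = 0.114455
Rounded to 4 decimal places: P(Spacecraft attitude control lost) ≈ 0.1145.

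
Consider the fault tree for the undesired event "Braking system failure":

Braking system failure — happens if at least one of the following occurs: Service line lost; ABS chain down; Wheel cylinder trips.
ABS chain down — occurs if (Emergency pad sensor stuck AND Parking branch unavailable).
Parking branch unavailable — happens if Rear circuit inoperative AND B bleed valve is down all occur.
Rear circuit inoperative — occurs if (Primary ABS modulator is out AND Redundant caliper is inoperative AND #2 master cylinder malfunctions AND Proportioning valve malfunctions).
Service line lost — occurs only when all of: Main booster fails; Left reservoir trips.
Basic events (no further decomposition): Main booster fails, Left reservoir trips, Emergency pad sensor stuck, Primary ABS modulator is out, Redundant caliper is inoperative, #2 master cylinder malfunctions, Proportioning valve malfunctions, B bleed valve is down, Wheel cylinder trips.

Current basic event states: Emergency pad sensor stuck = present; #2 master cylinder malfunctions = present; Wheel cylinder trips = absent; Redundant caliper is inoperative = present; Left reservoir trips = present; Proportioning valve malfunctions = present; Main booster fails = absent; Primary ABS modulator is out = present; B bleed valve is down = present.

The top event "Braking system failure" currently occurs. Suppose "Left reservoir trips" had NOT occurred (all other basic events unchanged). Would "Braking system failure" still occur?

Counterfactual: set "Left reservoir trips" to not occurred.
Service line lost [AND]: Main booster fails=not, Left reservoir trips=not → not all inputs occur → does not occur.
Rear circuit inoperative [AND]: Primary ABS modulator is out=occurs, Redundant caliper is inoperative=occurs, #2 master cylinder malfunctions=occurs, Proportioning valve malfunctions=occurs → all inputs occur → occurs.
Parking branch unavailable [AND]: Rear circuit inoperative=occurs, B bleed valve is down=occurs → all inputs occur → occurs.
ABS chain down [AND]: Emergency pad sensor stuck=occurs, Parking branch unavailable=occurs → all inputs occur → occurs.
Braking system failure [OR]: Service line lost=not, ABS chain down=occurs, Wheel cylinder trips=not → at least one input occurs → occurs.

Yes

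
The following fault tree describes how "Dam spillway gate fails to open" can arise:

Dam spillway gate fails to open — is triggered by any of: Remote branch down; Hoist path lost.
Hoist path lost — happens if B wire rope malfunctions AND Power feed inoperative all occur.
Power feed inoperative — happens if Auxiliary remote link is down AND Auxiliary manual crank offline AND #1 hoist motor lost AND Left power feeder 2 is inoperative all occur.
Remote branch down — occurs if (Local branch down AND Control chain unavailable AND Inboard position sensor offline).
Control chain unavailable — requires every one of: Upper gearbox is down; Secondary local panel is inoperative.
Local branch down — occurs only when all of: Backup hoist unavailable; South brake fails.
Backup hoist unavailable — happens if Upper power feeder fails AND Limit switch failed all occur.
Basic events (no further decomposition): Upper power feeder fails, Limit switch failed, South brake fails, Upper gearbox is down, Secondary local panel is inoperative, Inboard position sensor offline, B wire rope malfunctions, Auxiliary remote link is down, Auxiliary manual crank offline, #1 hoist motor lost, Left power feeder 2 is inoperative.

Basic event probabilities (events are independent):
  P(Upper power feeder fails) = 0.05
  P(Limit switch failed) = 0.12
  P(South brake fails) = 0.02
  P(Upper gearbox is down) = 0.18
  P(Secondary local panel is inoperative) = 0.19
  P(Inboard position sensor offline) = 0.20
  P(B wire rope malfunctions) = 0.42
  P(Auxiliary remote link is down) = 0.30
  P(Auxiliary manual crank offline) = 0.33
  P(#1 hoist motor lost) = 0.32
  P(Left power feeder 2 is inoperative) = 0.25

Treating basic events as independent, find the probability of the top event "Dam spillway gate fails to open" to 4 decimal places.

0.0033

P(Backup hoist unavailable) [AND] = 0.05 × 0.12 = 0.006000
P(Local branch down) [AND] = 0.006000 × 0.02 = 0.000120
P(Control chain unavailable) [AND] = 0.18 × 0.19 = 0.034200
P(Remote branch down) [AND] = 0.000120 × 0.034200 × 0.20 = 0.000001
P(Power feed inoperative) [AND] = 0.30 × 0.33 × 0.32 × 0.25 = 0.007920
P(Hoist path lost) [AND] = 0.42 × 0.007920 = 0.003326
P(Dam spillway gate fails to open) [OR] = 1 − (1−0.000001) × (1−0.003326) = 0.003327
Rounded to 4 decimal places: P(Dam spillway gate fails to open) ≈ 0.0033.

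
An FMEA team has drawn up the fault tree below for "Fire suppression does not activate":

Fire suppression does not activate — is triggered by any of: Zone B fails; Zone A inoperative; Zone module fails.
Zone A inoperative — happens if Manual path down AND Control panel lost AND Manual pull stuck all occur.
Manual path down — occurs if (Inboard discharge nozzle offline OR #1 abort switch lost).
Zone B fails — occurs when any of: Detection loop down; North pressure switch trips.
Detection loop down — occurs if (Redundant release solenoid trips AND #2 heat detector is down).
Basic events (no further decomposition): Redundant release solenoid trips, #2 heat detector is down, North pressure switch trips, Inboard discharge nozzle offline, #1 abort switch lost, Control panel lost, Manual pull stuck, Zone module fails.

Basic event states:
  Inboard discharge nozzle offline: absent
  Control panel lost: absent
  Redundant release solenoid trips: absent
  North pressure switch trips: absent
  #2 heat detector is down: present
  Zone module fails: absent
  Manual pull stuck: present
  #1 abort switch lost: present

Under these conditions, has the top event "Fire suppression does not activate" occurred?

Detection loop down [AND]: Redundant release solenoid trips=not, #2 heat detector is down=occurs → not all inputs occur → does not occur.
Zone B fails [OR]: Detection loop down=not, North pressure switch trips=not → no input occurs → does not occur.
Manual path down [OR]: Inboard discharge nozzle offline=not, #1 abort switch lost=occurs → at least one input occurs → occurs.
Zone A inoperative [AND]: Manual path down=occurs, Control panel lost=not, Manual pull stuck=occurs → not all inputs occur → does not occur.
Fire suppression does not activate [OR]: Zone B fails=not, Zone A inoperative=not, Zone module fails=not → no input occurs → does not occur.

No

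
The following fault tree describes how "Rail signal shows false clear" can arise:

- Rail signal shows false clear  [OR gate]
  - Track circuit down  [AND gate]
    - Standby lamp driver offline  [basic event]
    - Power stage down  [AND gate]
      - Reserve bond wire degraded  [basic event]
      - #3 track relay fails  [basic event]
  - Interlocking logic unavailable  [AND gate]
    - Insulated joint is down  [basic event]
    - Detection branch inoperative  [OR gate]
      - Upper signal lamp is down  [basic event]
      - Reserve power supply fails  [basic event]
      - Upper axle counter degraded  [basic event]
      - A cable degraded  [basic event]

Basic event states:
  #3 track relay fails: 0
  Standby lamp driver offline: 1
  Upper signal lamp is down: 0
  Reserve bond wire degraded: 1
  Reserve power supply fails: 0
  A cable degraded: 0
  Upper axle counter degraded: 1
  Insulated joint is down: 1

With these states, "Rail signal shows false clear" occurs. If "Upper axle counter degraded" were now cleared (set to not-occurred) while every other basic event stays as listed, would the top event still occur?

Counterfactual: set "Upper axle counter degraded" to not occurred.
Power stage down [AND]: Reserve bond wire degraded=occurs, #3 track relay fails=not → not all inputs occur → does not occur.
Track circuit down [AND]: Standby lamp driver offline=occurs, Power stage down=not → not all inputs occur → does not occur.
Detection branch inoperative [OR]: Upper signal lamp is down=not, Reserve power supply fails=not, Upper axle counter degraded=not, A cable degraded=not → no input occurs → does not occur.
Interlocking logic unavailable [AND]: Insulated joint is down=occurs, Detection branch inoperative=not → not all inputs occur → does not occur.
Rail signal shows false clear [OR]: Track circuit down=not, Interlocking logic unavailable=not → no input occurs → does not occur.

No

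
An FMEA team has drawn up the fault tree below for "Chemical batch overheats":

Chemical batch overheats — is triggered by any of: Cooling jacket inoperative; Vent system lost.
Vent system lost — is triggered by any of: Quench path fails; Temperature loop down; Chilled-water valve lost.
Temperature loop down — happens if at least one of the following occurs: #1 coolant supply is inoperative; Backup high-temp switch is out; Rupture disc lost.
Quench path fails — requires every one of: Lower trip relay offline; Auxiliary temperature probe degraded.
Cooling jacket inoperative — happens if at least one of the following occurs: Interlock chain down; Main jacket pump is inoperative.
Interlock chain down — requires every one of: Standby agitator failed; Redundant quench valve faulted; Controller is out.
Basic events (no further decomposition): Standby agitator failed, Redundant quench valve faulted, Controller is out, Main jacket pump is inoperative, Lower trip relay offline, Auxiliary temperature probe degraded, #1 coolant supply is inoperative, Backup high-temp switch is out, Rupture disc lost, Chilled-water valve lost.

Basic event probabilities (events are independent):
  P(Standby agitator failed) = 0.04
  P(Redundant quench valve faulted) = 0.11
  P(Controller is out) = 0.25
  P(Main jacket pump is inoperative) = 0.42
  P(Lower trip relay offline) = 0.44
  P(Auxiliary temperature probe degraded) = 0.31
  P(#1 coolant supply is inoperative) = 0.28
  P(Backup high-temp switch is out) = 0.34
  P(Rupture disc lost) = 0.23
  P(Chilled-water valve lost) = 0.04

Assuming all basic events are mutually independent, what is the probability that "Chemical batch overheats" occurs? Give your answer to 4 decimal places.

0.8242

P(Interlock chain down) [AND] = 0.04 × 0.11 × 0.25 = 0.001100
P(Cooling jacket inoperative) [OR] = 1 − (1−0.001100) × (1−0.42) = 0.420638
P(Quench path fails) [AND] = 0.44 × 0.31 = 0.136400
P(Temperature loop down) [OR] = 1 − (1−0.28) × (1−0.34) × (1−0.23) = 0.634096
P(Vent system lost) [OR] = 1 − (1−0.136400) × (1−0.634096) × (1−0.04) = 0.696645
P(Chemical batch overheats) [OR] = 1 − (1−0.420638) × (1−0.696645) = 0.824248
Rounded to 4 decimal places: P(Chemical batch overheats) ≈ 0.8242.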